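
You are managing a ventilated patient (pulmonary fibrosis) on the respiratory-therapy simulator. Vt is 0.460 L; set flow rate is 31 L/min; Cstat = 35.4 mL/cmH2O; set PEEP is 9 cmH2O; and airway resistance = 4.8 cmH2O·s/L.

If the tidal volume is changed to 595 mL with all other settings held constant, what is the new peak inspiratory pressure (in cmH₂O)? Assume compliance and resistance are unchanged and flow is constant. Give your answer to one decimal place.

28.3

Flow: 31 L/min ÷ 60 = 0.5167 L/s.
PIP = Vt/C + R·V̇ + PEEP (constant-flow equation of motion).
Only the elastic term changes: ΔPIP = ΔVt / C = (595 − 460) / 35.4 = 3.814 cmH2O.
Original PIP = 460/35.4 + 4.8×0.5167 + 9 = 24.475 cmH2O; new PIP = 24.475 + (3.814) = 28.289 cmH2O.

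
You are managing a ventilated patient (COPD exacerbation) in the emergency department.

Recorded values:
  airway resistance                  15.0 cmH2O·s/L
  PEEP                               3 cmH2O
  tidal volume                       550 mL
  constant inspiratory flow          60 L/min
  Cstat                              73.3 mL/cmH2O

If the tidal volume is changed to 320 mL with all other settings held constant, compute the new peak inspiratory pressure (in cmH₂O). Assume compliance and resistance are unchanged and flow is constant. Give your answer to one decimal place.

22.4

Flow: 60 L/min ÷ 60 = 1 L/s.
PIP = Vt/C + R·V̇ + PEEP (constant-flow equation of motion).
Only the elastic term changes: ΔPIP = ΔVt / C = (320 − 550) / 73.3 = -3.138 cmH2O.
Original PIP = 550/73.3 + 15.0×1 + 3 = 25.503 cmH2O; new PIP = 25.503 + (-3.138) = 22.365 cmH2O.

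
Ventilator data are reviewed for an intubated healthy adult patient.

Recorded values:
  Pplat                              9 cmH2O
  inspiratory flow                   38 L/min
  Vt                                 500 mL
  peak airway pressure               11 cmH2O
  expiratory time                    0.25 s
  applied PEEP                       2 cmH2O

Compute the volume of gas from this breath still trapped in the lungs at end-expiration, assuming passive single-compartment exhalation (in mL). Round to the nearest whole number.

Flow: 38 L/min ÷ 60 = 0.6333 L/s.
R = (PIP − Pplat)/V̇ = (11 − 9) / 0.6333 = 2.0/0.6333 = 3.158 cmH2O·s/L.
C = Vt/(Pplat − PEEP) = 500.0 / (9 − 2) = 500.0/7.0 = 71.429 mL/cmH2O.
τ = R × C = 3.158 × 0.07143 L/cmH2O = 0.2256 s.
Fraction remaining = e^(−Te/τ) = e^(−0.25/0.2256) = 0.3302.
Trapped volume = 500.0 × 0.3302 = 165.1 mL.

165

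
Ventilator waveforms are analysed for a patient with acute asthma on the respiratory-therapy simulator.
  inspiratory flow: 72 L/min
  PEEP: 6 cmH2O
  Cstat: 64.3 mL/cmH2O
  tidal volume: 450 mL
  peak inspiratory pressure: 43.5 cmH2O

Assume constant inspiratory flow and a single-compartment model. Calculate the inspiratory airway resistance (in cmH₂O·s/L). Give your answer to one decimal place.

25.4

Flow: 72 L/min ÷ 60 = 1.2 L/s.
Equation of motion (constant flow): PIP = Vt/C + R·V̇ + PEEP.
R·V̇ = PIP − Vt/C − PEEP = 43.5 − 450/64.3 − 6 = 43.5 − 6.998 − 6 = 30.502 cmH2O.
R = 30.502 / 1.2 = 25.418 cmH2O·s/L.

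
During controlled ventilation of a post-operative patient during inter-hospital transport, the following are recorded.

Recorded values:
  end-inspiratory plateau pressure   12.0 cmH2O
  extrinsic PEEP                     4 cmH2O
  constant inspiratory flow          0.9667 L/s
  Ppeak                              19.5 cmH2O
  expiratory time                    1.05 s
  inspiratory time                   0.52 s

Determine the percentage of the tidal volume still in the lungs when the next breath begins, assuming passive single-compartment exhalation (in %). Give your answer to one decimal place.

Vt = flow × Ti = 0.9667 L/s × 0.52 s × 1000 mL/L = 502.68 mL.
R = (PIP − Pplat)/V̇ = (19.5 − 12.0) / 0.9667 = 7.5/0.9667 = 7.758 cmH2O·s/L.
C = Vt/(Pplat − PEEP) = 502.68 / (12.0 − 4) = 502.68/8.0 = 62.835 mL/cmH2O.
τ = R × C = 7.758 × 0.06284 L/cmH2O = 0.4875 s.
Fraction remaining at end-expiration = e^(−Te/τ) = e^(−1.05/0.4875) = 0.116 → 11.6%.

11.6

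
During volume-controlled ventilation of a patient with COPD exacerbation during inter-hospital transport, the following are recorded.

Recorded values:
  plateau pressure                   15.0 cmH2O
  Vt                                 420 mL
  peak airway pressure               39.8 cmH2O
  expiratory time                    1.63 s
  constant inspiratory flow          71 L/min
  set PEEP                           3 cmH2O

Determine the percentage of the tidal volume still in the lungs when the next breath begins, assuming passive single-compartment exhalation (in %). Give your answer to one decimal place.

10.8

Flow: 71 L/min ÷ 60 = 1.1833 L/s.
R = (PIP − Pplat)/V̇ = (39.8 − 15.0) / 1.1833 = 24.8/1.1833 = 20.958 cmH2O·s/L.
C = Vt/(Pplat − PEEP) = 420.0 / (15.0 − 3) = 420.0/12.0 = 35.0 mL/cmH2O.
τ = R × C = 20.958 × 0.035 L/cmH2O = 0.7335 s.
Fraction remaining at end-expiration = e^(−Te/τ) = e^(−1.63/0.7335) = 0.1084 → 10.84%.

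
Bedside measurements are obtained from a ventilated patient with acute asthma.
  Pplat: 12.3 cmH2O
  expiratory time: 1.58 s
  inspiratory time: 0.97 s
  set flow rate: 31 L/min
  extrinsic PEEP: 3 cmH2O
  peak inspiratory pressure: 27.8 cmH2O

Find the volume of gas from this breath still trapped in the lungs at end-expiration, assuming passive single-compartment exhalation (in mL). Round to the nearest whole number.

Flow: 31 L/min ÷ 60 = 0.5167 L/s.
Vt = flow × Ti = 0.5167 L/s × 0.97 s × 1000 mL/L = 501.2 mL.
R = (PIP − Pplat)/V̇ = (27.8 − 12.3) / 0.5167 = 15.5/0.5167 = 29.998 cmH2O·s/L.
C = Vt/(Pplat − PEEP) = 501.2 / (12.3 − 3) = 501.2/9.3 = 53.892 mL/cmH2O.
τ = R × C = 29.998 × 0.05389 L/cmH2O = 1.617 s.
Fraction remaining = e^(−Te/τ) = e^(−1.58/1.617) = 0.3764.
Trapped volume = 501.2 × 0.3764 = 188.65 mL.

189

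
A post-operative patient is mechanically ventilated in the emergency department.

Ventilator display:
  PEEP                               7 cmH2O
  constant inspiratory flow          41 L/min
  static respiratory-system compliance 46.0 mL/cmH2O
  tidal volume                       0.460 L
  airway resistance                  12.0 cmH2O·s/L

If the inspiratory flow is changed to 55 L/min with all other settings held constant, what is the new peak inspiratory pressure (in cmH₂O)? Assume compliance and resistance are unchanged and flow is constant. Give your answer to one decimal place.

28.0

Flow: 41 L/min ÷ 60 = 0.6833 L/s.
New flow: 55 L/min ÷ 60 = 0.9167 L/s.
PIP = Vt/C + R·V̇ + PEEP (constant-flow equation of motion).
Only the resistive term changes: ΔPIP = R × ΔV̇ = 12.0 × (0.9167 − 0.6833) = 12.0 × 0.2334 = 2.801 cmH2O.
Original PIP = 460/46.0 + 12.0×0.6833 + 7 = 25.2 cmH2O; new PIP = 25.2 + (2.801) = 28.001 cmH2O.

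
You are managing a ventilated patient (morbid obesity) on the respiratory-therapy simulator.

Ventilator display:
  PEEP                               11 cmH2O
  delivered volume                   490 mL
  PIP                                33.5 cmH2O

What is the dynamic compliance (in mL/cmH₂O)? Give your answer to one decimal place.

21.8

Dynamic compliance = Vt / (PIP − PEEP) = 490 / (33.5 − 11) = 490 / 22.5 = 21.778 mL/cmH2O.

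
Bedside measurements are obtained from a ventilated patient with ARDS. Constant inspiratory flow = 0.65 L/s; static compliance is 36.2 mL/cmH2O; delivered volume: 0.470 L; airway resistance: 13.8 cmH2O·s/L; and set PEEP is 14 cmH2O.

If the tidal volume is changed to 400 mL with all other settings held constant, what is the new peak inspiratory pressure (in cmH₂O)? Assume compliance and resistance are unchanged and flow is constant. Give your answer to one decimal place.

PIP = Vt/C + R·V̇ + PEEP (constant-flow equation of motion).
Only the elastic term changes: ΔPIP = ΔVt / C = (400 − 470) / 36.2 = -1.934 cmH2O.
Original PIP = 470/36.2 + 13.8×0.65 + 14 = 35.953 cmH2O; new PIP = 35.953 + (-1.934) = 34.019 cmH2O.

34.0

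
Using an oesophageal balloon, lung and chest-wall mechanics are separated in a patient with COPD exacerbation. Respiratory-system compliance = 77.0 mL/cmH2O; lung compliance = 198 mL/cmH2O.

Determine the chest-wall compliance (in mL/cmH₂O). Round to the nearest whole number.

126

1/Ccw = 1/Crs − 1/CL.
1/Ccw = 1/77.0 − 1/198 = 0.007937.
Ccw = 125.99 mL/cmH2O.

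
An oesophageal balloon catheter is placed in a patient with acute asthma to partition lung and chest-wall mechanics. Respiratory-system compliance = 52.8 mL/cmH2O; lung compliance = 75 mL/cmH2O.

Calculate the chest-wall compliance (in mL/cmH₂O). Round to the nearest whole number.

1/Ccw = 1/Crs − 1/CL.
1/Ccw = 1/52.8 − 1/75 = 0.005606.
Ccw = 178.38 mL/cmH2O.

178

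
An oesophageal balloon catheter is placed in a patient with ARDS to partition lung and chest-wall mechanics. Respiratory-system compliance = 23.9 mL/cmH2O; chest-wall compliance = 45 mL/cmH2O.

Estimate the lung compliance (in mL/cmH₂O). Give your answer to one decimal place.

51.0

1/CL = 1/Crs − 1/Ccw.
1/CL = 1/23.9 − 1/45 = 0.01962.
CL = 50.968 mL/cmH2O.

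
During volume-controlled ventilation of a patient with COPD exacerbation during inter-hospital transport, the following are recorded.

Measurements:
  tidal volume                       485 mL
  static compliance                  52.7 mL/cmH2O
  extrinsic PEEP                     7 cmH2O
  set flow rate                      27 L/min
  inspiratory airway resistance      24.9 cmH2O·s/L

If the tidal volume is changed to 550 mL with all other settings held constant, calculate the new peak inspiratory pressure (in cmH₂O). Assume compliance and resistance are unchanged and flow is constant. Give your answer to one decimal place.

Flow: 27 L/min ÷ 60 = 0.45 L/s.
PIP = Vt/C + R·V̇ + PEEP (constant-flow equation of motion).
Only the elastic term changes: ΔPIP = ΔVt / C = (550 − 485) / 52.7 = 1.233 cmH2O.
Original PIP = 485/52.7 + 24.9×0.45 + 7 = 27.408 cmH2O; new PIP = 27.408 + (1.233) = 28.641 cmH2O.

28.6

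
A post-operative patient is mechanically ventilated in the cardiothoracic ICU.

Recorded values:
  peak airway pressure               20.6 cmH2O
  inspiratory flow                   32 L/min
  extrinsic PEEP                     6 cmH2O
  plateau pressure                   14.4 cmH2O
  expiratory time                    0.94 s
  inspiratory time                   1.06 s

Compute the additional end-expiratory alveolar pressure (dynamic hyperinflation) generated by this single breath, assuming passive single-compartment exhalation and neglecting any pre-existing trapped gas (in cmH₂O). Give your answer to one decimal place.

Flow: 32 L/min ÷ 60 = 0.5333 L/s.
Vt = flow × Ti = 0.5333 L/s × 1.06 s × 1000 mL/L = 565.3 mL.
R = (PIP − Pplat)/V̇ = (20.6 − 14.4) / 0.5333 = 6.2/0.5333 = 11.626 cmH2O·s/L.
C = Vt/(Pplat − PEEP) = 565.3 / (14.4 − 6) = 565.3/8.4 = 67.298 mL/cmH2O.
τ = R × C = 11.626 × 0.0673 L/cmH2O = 0.7824 s.
Fraction remaining = e^(−Te/τ) = e^(−0.94/0.7824) = 0.3008; trapped volume = 565.3 × 0.3008 = 170.04 mL.
Additional alveolar pressure from trapping ≈ V_trapped / C = 170.04 / 67.298 = 2.527 cmH2O.

2.5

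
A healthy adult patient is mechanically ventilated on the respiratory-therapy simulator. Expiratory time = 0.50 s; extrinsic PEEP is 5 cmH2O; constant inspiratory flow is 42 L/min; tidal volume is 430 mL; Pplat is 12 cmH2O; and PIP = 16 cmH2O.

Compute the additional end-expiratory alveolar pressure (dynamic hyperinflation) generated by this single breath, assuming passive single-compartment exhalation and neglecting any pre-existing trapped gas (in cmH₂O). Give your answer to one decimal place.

1.7

Flow: 42 L/min ÷ 60 = 0.7 L/s.
R = (PIP − Pplat)/V̇ = (16 − 12) / 0.7 = 4.0/0.7 = 5.714 cmH2O·s/L.
C = Vt/(Pplat − PEEP) = 430.0 / (12 − 5) = 430.0/7.0 = 61.429 mL/cmH2O.
τ = R × C = 5.714 × 0.06143 L/cmH2O = 0.351 s.
Fraction remaining = e^(−Te/τ) = e^(−0.50/0.351) = 0.2406; trapped volume = 430.0 × 0.2406 = 103.46 mL.
Additional alveolar pressure from trapping ≈ V_trapped / C = 103.46 / 61.429 = 1.684 cmH2O.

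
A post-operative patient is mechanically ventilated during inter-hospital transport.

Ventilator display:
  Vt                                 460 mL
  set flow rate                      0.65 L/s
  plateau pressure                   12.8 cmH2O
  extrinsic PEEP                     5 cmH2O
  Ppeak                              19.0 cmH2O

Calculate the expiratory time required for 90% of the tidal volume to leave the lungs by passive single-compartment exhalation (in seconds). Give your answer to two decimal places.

1.30

R = (PIP − Pplat)/V̇ = (19.0 − 12.8) / 0.65 = 6.2/0.65 = 9.538 cmH2O·s/L.
C = Vt/(Pplat − PEEP) = 460.0 / (12.8 − 5) = 460.0/7.8 = 58.974 mL/cmH2O.
τ = R × C = 9.538 × 0.05897 L/cmH2O = 0.5625 s.
t = −τ·ln(1 − 0.90) = −0.5625·ln(0.1) = 1.295 s.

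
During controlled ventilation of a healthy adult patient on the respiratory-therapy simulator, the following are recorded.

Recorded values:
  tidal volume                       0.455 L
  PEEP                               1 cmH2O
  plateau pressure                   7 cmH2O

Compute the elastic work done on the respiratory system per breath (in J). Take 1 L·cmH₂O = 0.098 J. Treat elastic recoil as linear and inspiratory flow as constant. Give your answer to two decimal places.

Elastic work ≈ ½ × (Pplat − PEEP) × Vt = 0.5 × (7 − 1) × 0.455 L = 0.5 × 6.0 × 0.455 = 1.365 L·cmH2O.
× 0.098 J/(L·cmH2O) → 0.1338 J.

0.13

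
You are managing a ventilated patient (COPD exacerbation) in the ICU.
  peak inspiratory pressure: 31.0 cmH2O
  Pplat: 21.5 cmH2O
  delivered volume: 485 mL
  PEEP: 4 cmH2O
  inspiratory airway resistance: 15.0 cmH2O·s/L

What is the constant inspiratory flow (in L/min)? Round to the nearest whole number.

flow = (PIP − Pplat) / Raw = (31.0 − 21.5) / 15.0 = 0.6333 L/s × 60 = 37.998 L/min.

38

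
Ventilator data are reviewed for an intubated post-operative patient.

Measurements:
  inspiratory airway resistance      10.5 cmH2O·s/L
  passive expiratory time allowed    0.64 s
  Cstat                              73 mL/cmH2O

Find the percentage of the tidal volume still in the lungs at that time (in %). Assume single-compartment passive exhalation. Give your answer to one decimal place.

43.4

τ = R × C = 10.5 × 73 mL/cmH2O = 10.5 × 0.073 L/cmH2O = 0.7665 s.
Passive exhalation: V(t)/V₀ = e^(−t/τ) = e^(−0.64/0.7665) = 0.4339.
Fraction remaining = 0.4339 → 43.39%.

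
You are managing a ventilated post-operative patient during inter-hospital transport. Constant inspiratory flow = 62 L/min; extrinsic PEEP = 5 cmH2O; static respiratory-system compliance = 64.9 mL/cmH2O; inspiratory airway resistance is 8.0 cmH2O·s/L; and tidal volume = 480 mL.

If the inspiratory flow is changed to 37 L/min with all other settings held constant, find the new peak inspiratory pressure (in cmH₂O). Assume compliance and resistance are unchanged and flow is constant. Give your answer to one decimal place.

Flow: 62 L/min ÷ 60 = 1.0333 L/s.
New flow: 37 L/min ÷ 60 = 0.6167 L/s.
PIP = Vt/C + R·V̇ + PEEP (constant-flow equation of motion).
Only the resistive term changes: ΔPIP = R × ΔV̇ = 8.0 × (0.6167 − 1.0333) = 8.0 × -0.4166 = -3.333 cmH2O.
Original PIP = 480/64.9 + 8.0×1.0333 + 5 = 20.662 cmH2O; new PIP = 20.662 + (-3.333) = 17.329 cmH2O.

17.3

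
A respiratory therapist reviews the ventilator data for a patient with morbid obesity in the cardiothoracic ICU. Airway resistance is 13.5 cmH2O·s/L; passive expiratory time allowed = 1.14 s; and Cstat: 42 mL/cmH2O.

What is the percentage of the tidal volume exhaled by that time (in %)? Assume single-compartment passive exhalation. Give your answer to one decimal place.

τ = R × C = 13.5 × 42 mL/cmH2O = 13.5 × 0.042 L/cmH2O = 0.567 s.
Passive exhalation: V(t)/V₀ = e^(−t/τ) = e^(−1.14/0.567) = 0.1339.
Fraction exhaled = 1 − 0.1339 = 0.8661 → 86.61%.

86.6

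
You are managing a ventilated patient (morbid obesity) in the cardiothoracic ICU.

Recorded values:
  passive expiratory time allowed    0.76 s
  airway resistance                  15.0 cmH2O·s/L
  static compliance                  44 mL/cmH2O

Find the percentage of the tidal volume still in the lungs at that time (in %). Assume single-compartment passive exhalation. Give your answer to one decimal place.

τ = R × C = 15.0 × 44 mL/cmH2O = 15.0 × 0.044 L/cmH2O = 0.66 s.
Passive exhalation: V(t)/V₀ = e^(−t/τ) = e^(−0.76/0.66) = 0.3162.
Fraction remaining = 0.3162 → 31.62%.

31.6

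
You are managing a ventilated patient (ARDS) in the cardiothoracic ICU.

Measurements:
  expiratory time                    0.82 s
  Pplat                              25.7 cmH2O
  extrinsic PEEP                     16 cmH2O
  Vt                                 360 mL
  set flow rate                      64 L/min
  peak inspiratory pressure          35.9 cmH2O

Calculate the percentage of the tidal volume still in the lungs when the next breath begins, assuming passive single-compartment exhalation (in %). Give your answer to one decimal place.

9.9

Flow: 64 L/min ÷ 60 = 1.0667 L/s.
R = (PIP − Pplat)/V̇ = (35.9 − 25.7) / 1.0667 = 10.2/1.0667 = 9.562 cmH2O·s/L.
C = Vt/(Pplat − PEEP) = 360.0 / (25.7 − 16) = 360.0/9.7 = 37.113 mL/cmH2O.
τ = R × C = 9.562 × 0.03711 L/cmH2O = 0.3548 s.
Fraction remaining at end-expiration = e^(−Te/τ) = e^(−0.82/0.3548) = 0.09915 → 9.915%.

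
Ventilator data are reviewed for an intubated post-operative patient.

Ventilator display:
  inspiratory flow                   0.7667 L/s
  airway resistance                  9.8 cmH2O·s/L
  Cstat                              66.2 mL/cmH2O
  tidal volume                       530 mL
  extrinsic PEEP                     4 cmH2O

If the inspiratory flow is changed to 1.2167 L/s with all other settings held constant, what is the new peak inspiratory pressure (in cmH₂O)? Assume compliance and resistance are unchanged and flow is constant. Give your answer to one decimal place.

PIP = Vt/C + R·V̇ + PEEP (constant-flow equation of motion).
Only the resistive term changes: ΔPIP = R × ΔV̇ = 9.8 × (1.2167 − 0.7667) = 9.8 × 0.45 = 4.41 cmH2O.
Original PIP = 530/66.2 + 9.8×0.7667 + 4 = 19.52 cmH2O; new PIP = 19.52 + (4.41) = 23.93 cmH2O.

23.9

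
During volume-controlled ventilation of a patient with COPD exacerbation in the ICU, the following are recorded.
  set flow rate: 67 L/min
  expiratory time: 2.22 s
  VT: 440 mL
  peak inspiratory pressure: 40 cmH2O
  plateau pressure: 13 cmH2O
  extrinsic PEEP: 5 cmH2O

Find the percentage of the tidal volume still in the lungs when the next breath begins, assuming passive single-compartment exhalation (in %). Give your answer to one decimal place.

Flow: 67 L/min ÷ 60 = 1.1167 L/s.
R = (PIP − Pplat)/V̇ = (40 − 13) / 1.1167 = 27.0/1.1167 = 24.178 cmH2O·s/L.
C = Vt/(Pplat − PEEP) = 440.0 / (13 − 5) = 440.0/8.0 = 55.0 mL/cmH2O.
τ = R × C = 24.178 × 0.055 L/cmH2O = 1.33 s.
Fraction remaining at end-expiration = e^(−Te/τ) = e^(−2.22/1.33) = 0.1884 → 18.84%.

18.8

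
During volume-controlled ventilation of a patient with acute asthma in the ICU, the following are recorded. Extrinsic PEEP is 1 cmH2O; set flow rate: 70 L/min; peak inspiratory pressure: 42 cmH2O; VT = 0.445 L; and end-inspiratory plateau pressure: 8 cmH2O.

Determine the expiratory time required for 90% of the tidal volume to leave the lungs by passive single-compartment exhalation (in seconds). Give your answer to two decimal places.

Flow: 70 L/min ÷ 60 = 1.1667 L/s.
R = (PIP − Pplat)/V̇ = (42 − 8) / 1.1667 = 34.0/1.1667 = 29.142 cmH2O·s/L.
C = Vt/(Pplat − PEEP) = 445.0 / (8 − 1) = 445.0/7.0 = 63.571 mL/cmH2O.
τ = R × C = 29.142 × 0.06357 L/cmH2O = 1.853 s.
t = −τ·ln(1 − 0.90) = −1.853·ln(0.1) = 4.267 s.

4.27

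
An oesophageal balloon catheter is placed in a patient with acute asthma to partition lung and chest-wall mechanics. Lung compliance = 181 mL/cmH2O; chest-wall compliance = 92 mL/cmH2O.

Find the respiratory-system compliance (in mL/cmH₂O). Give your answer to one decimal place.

Lung and chest wall are elastances in series: 1/Crs = 1/CL + 1/Ccw.
1/Crs = 1/181 + 1/92 = 0.01639.
Crs = 61.013 mL/cmH2O.

61.0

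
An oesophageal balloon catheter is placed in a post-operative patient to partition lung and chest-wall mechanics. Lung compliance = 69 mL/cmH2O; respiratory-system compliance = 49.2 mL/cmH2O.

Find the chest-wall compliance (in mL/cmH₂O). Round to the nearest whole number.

1/Ccw = 1/Crs − 1/CL.
1/Ccw = 1/49.2 − 1/69 = 0.005832.
Ccw = 171.47 mL/cmH2O.

171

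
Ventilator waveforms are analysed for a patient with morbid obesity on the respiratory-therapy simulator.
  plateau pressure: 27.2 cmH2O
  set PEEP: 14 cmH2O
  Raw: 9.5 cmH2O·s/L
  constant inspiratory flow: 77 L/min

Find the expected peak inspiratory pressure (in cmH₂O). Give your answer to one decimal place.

39.4

Flow: 77 L/min ÷ 60 = 1.2833 L/s.
PIP = Pplat + Raw × flow = 27.2 + 9.5 × 1.2833 = 27.2 + 12.191 = 39.391 cmH2O.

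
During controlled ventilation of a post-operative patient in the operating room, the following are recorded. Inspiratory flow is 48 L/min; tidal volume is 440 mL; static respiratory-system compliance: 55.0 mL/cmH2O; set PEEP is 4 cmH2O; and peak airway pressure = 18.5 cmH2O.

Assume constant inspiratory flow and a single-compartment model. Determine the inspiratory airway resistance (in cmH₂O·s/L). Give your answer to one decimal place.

Flow: 48 L/min ÷ 60 = 0.8 L/s.
Equation of motion (constant flow): PIP = Vt/C + R·V̇ + PEEP.
R·V̇ = PIP − Vt/C − PEEP = 18.5 − 440/55.0 − 4 = 18.5 − 8.0 − 4 = 6.5 cmH2O.
R = 6.5 / 0.8 = 8.125 cmH2O·s/L.

8.1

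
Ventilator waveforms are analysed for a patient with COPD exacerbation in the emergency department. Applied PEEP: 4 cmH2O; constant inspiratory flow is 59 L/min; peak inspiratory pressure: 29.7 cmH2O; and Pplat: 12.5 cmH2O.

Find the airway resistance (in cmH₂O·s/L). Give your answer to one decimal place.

Flow: 59 L/min ÷ 60 = 0.9833 L/s.
Raw = (PIP − Pplat) / flow = (29.7 − 12.5) / 0.9833 = 17.2 / 0.9833 = 17.492 cmH2O·s/L.

17.5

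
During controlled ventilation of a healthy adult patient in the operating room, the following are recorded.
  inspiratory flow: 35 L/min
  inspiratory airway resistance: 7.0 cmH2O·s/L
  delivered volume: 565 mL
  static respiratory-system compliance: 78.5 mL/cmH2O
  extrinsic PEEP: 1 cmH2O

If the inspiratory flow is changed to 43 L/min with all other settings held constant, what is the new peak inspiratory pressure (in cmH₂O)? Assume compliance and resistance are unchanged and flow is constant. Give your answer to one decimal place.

13.2

Flow: 35 L/min ÷ 60 = 0.5833 L/s.
New flow: 43 L/min ÷ 60 = 0.7167 L/s.
PIP = Vt/C + R·V̇ + PEEP (constant-flow equation of motion).
Only the resistive term changes: ΔPIP = R × ΔV̇ = 7.0 × (0.7167 − 0.5833) = 7.0 × 0.1334 = 0.9338 cmH2O.
Original PIP = 565/78.5 + 7.0×0.5833 + 1 = 12.281 cmH2O; new PIP = 12.281 + (0.9338) = 13.215 cmH2O.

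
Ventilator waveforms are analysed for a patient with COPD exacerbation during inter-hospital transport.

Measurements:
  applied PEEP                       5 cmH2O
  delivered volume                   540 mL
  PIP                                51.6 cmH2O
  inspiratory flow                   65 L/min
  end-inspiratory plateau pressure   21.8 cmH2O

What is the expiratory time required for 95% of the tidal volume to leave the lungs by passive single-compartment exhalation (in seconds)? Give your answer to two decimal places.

Flow: 65 L/min ÷ 60 = 1.0833 L/s.
R = (PIP − Pplat)/V̇ = (51.6 − 21.8) / 1.0833 = 29.8/1.0833 = 27.509 cmH2O·s/L.
C = Vt/(Pplat − PEEP) = 540.0 / (21.8 − 5) = 540.0/16.8 = 32.143 mL/cmH2O.
τ = R × C = 27.509 × 0.03214 L/cmH2O = 0.8841 s.
t = −τ·ln(1 − 0.95) = −0.8841·ln(0.05) = 2.649 s.

2.65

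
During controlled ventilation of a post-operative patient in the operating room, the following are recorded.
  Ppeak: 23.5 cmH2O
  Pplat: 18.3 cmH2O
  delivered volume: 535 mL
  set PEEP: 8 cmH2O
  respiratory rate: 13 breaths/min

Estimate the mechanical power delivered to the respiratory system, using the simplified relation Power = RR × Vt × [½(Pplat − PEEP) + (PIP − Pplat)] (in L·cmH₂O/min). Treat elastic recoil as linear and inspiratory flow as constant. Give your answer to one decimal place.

72.0

Per-breath work = Vt × [½(Pplat−PEEP) + (PIP−Pplat)] = 0.535 × [0.5×10.3 + 5.2] = 0.535 × 10.35 = 5.537 L·cmH2O.
Power = 13 × 5.537 = 71.981 L·cmH2O/min.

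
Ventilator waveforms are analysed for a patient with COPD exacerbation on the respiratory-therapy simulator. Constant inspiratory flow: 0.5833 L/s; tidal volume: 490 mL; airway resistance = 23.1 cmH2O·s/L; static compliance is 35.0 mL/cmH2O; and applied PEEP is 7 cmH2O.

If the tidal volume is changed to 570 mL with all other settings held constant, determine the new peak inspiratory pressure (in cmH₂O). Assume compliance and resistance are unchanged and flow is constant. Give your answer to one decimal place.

PIP = Vt/C + R·V̇ + PEEP (constant-flow equation of motion).
Only the elastic term changes: ΔPIP = ΔVt / C = (570 − 490) / 35.0 = 2.286 cmH2O.
Original PIP = 490/35.0 + 23.1×0.5833 + 7 = 34.474 cmH2O; new PIP = 34.474 + (2.286) = 36.76 cmH2O.

36.8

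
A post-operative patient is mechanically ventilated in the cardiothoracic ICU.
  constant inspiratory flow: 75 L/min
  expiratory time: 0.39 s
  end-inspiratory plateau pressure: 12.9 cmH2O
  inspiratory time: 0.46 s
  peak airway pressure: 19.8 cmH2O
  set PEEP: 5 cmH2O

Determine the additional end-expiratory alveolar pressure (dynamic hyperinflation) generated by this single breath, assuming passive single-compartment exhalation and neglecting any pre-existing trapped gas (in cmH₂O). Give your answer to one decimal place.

3.0

Flow: 75 L/min ÷ 60 = 1.25 L/s.
Vt = flow × Ti = 1.25 L/s × 0.46 s × 1000 mL/L = 575.0 mL.
R = (PIP − Pplat)/V̇ = (19.8 − 12.9) / 1.25 = 6.9/1.25 = 5.52 cmH2O·s/L.
C = Vt/(Pplat − PEEP) = 575.0 / (12.9 − 5) = 575.0/7.9 = 72.785 mL/cmH2O.
τ = R × C = 5.52 × 0.07279 L/cmH2O = 0.4018 s.
Fraction remaining = e^(−Te/τ) = e^(−0.39/0.4018) = 0.3788; trapped volume = 575.0 × 0.3788 = 217.81 mL.
Additional alveolar pressure from trapping ≈ V_trapped / C = 217.81 / 72.785 = 2.993 cmH2O.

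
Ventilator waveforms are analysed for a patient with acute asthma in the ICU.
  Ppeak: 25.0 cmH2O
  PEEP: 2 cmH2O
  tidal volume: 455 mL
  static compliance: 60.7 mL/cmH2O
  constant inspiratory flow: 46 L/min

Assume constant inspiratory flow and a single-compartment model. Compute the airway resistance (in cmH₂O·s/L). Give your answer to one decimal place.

20.2

Flow: 46 L/min ÷ 60 = 0.7667 L/s.
Equation of motion (constant flow): PIP = Vt/C + R·V̇ + PEEP.
R·V̇ = PIP − Vt/C − PEEP = 25.0 − 455/60.7 − 2 = 25.0 − 7.496 − 2 = 15.504 cmH2O.
R = 15.504 / 0.7667 = 20.222 cmH2O·s/L.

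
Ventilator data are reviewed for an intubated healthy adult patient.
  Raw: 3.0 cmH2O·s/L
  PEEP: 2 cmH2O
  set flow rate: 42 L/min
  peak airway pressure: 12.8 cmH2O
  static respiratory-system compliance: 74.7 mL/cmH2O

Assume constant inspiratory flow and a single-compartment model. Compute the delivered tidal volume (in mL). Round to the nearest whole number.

650

Flow: 42 L/min ÷ 60 = 0.7 L/s.
Equation of motion (constant flow): PIP = Vt/C + R·V̇ + PEEP.
Vt/C = PIP − R·V̇ − PEEP = 12.8 − 2.1 − 2 = 8.7 cmH2O.
Vt = C × 8.7 = 74.7 × 8.7 = 649.89 mL.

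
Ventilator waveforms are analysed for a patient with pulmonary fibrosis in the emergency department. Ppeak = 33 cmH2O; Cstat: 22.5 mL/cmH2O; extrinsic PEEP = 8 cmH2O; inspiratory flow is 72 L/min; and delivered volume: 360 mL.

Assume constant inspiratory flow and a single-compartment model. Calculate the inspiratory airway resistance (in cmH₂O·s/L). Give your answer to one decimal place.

7.5

Flow: 72 L/min ÷ 60 = 1.2 L/s.
Equation of motion (constant flow): PIP = Vt/C + R·V̇ + PEEP.
R·V̇ = PIP − Vt/C − PEEP = 33 − 360/22.5 − 8 = 33 − 16.0 − 8 = 9.0 cmH2O.
R = 9.0 / 1.2 = 7.5 cmH2O·s/L.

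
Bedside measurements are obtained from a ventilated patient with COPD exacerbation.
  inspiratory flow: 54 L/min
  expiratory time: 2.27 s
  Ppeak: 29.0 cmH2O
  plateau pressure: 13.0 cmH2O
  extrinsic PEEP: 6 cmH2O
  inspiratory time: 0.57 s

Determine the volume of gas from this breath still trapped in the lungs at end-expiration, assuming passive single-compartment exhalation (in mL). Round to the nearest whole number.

90

Flow: 54 L/min ÷ 60 = 0.9 L/s.
Vt = flow × Ti = 0.9 L/s × 0.57 s × 1000 mL/L = 513.0 mL.
R = (PIP − Pplat)/V̇ = (29.0 − 13.0) / 0.9 = 16.0/0.9 = 17.778 cmH2O·s/L.
C = Vt/(Pplat − PEEP) = 513.0 / (13.0 − 6) = 513.0/7.0 = 73.286 mL/cmH2O.
τ = R × C = 17.778 × 0.07329 L/cmH2O = 1.303 s.
Fraction remaining = e^(−Te/τ) = e^(−2.27/1.303) = 0.1751.
Trapped volume = 513.0 × 0.1751 = 89.826 mL.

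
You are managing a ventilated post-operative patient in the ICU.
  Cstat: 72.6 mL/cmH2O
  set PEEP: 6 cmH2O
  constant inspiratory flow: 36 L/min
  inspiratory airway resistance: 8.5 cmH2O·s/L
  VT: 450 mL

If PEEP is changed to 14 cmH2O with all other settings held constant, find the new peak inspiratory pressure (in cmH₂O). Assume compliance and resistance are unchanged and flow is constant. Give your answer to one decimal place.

25.3

Flow: 36 L/min ÷ 60 = 0.6 L/s.
PIP = Vt/C + R·V̇ + PEEP (constant-flow equation of motion).
Only the baseline term changes: ΔPIP = ΔPEEP = 14 − 6 = 8.0 cmH2O.
Original PIP = 450/72.6 + 8.5×0.6 + 6 = 17.298 cmH2O; new PIP = 17.298 + (8.0) = 25.298 cmH2O.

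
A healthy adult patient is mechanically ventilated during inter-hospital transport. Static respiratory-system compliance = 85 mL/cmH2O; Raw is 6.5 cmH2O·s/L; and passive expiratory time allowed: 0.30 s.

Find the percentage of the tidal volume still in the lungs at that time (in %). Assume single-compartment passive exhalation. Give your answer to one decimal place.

58.1

τ = R × C = 6.5 × 85 mL/cmH2O = 6.5 × 0.085 L/cmH2O = 0.5525 s.
Passive exhalation: V(t)/V₀ = e^(−t/τ) = e^(−0.30/0.5525) = 0.581.
Fraction remaining = 0.581 → 58.1%.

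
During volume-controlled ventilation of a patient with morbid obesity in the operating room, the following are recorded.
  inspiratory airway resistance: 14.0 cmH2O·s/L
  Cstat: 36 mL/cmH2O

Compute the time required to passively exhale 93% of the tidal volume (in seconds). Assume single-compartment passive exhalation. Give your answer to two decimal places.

1.34

τ = R × C = 14.0 × 36 mL/cmH2O = 14.0 × 0.036 L/cmH2O = 0.504 s.
Exhaled fraction f = 1 − e^(−t/τ) → t = −τ·ln(1 − f) = −0.504·ln(0.07) = 1.34 s.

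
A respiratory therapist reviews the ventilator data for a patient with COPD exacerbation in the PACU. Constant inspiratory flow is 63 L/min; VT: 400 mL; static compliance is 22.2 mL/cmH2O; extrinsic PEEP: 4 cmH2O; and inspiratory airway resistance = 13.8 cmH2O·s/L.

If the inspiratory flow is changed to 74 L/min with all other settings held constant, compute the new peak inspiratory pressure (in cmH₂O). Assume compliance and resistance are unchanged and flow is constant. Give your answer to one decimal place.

Flow: 63 L/min ÷ 60 = 1.05 L/s.
New flow: 74 L/min ÷ 60 = 1.2333 L/s.
PIP = Vt/C + R·V̇ + PEEP (constant-flow equation of motion).
Only the resistive term changes: ΔPIP = R × ΔV̇ = 13.8 × (1.2333 − 1.05) = 13.8 × 0.1833 = 2.53 cmH2O.
Original PIP = 400/22.2 + 13.8×1.05 + 4 = 36.508 cmH2O; new PIP = 36.508 + (2.53) = 39.038 cmH2O.

39.0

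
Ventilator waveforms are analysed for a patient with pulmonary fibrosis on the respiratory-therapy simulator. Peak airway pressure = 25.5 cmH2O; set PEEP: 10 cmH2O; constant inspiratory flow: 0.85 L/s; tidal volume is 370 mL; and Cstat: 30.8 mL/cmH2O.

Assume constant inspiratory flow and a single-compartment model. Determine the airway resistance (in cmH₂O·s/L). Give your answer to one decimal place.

4.1

Equation of motion (constant flow): PIP = Vt/C + R·V̇ + PEEP.
R·V̇ = PIP − Vt/C − PEEP = 25.5 − 370/30.8 − 10 = 25.5 − 12.013 − 10 = 3.487 cmH2O.
R = 3.487 / 0.85 = 4.102 cmH2O·s/L.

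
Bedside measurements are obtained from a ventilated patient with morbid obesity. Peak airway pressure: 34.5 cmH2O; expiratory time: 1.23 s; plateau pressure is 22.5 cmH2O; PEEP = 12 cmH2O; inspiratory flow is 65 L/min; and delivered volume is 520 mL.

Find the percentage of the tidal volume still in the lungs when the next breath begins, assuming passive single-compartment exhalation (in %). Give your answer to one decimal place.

Flow: 65 L/min ÷ 60 = 1.0833 L/s.
R = (PIP − Pplat)/V̇ = (34.5 − 22.5) / 1.0833 = 12.0/1.0833 = 11.077 cmH2O·s/L.
C = Vt/(Pplat − PEEP) = 520.0 / (22.5 − 12) = 520.0/10.5 = 49.524 mL/cmH2O.
τ = R × C = 11.077 × 0.04952 L/cmH2O = 0.5485 s.
Fraction remaining at end-expiration = e^(−Te/τ) = e^(−1.23/0.5485) = 0.1062 → 10.62%.

10.6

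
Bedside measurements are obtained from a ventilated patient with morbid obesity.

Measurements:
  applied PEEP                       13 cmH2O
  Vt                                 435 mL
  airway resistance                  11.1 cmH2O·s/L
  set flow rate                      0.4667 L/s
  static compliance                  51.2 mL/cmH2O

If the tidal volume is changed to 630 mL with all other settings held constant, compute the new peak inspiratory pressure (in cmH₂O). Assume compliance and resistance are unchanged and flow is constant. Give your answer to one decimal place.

30.5

PIP = Vt/C + R·V̇ + PEEP (constant-flow equation of motion).
Only the elastic term changes: ΔPIP = ΔVt / C = (630 − 435) / 51.2 = 3.809 cmH2O.
Original PIP = 435/51.2 + 11.1×0.4667 + 13 = 26.676 cmH2O; new PIP = 26.676 + (3.809) = 30.485 cmH2O.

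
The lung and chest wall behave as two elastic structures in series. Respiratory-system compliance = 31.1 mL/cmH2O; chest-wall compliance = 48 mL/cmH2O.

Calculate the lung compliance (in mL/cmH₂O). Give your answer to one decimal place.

88.3

1/CL = 1/Crs − 1/Ccw.
1/CL = 1/31.1 − 1/48 = 0.01132.
CL = 88.339 mL/cmH2O.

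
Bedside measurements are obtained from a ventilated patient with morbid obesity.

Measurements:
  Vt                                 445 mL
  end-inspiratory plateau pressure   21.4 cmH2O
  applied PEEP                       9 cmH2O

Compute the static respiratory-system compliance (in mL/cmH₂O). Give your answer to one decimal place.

Cstat = Vt / (Pplat − PEEP) = 445 / (21.4 − 9) = 445 / 12.4 = 35.887 mL/cmH2O.

35.9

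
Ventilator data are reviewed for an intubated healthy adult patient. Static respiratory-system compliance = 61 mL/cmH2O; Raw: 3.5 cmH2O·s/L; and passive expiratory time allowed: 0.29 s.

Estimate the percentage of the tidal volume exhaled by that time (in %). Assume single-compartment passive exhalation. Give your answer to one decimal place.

74.3

τ = R × C = 3.5 × 61 mL/cmH2O = 3.5 × 0.061 L/cmH2O = 0.2135 s.
Passive exhalation: V(t)/V₀ = e^(−t/τ) = e^(−0.29/0.2135) = 0.2571.
Fraction exhaled = 1 − 0.2571 = 0.7429 → 74.29%.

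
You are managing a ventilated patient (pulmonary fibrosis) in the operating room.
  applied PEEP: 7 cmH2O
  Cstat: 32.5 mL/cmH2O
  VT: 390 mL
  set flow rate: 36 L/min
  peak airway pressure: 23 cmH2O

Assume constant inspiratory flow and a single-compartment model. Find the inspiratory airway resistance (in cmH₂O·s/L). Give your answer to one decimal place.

Flow: 36 L/min ÷ 60 = 0.6 L/s.
Equation of motion (constant flow): PIP = Vt/C + R·V̇ + PEEP.
R·V̇ = PIP − Vt/C − PEEP = 23 − 390/32.5 − 7 = 23 − 12.0 − 7 = 4.0 cmH2O.
R = 4.0 / 0.6 = 6.667 cmH2O·s/L.

6.7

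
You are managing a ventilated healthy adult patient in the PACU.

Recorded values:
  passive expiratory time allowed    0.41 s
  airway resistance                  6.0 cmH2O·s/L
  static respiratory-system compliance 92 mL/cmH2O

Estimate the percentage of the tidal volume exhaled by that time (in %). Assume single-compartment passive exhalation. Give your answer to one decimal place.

τ = R × C = 6.0 × 92 mL/cmH2O = 6.0 × 0.092 L/cmH2O = 0.552 s.
Passive exhalation: V(t)/V₀ = e^(−t/τ) = e^(−0.41/0.552) = 0.4758.
Fraction exhaled = 1 − 0.4758 = 0.5242 → 52.42%.

52.4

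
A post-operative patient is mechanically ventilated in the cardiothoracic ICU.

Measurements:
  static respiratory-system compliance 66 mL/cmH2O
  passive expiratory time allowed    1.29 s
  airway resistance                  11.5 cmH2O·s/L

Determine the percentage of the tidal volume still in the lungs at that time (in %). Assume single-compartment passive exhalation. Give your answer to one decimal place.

τ = R × C = 11.5 × 66 mL/cmH2O = 11.5 × 0.066 L/cmH2O = 0.759 s.
Passive exhalation: V(t)/V₀ = e^(−t/τ) = e^(−1.29/0.759) = 0.1828.
Fraction remaining = 0.1828 → 18.28%.

18.3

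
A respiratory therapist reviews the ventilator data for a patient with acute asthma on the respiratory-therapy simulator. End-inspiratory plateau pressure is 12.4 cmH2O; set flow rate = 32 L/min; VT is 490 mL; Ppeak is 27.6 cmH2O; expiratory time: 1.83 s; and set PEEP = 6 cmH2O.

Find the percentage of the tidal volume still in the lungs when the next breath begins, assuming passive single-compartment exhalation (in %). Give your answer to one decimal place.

Flow: 32 L/min ÷ 60 = 0.5333 L/s.
R = (PIP − Pplat)/V̇ = (27.6 − 12.4) / 0.5333 = 15.2/0.5333 = 28.502 cmH2O·s/L.
C = Vt/(Pplat − PEEP) = 490.0 / (12.4 − 6) = 490.0/6.4 = 76.563 mL/cmH2O.
τ = R × C = 28.502 × 0.07656 L/cmH2O = 2.182 s.
Fraction remaining at end-expiration = e^(−Te/τ) = e^(−1.83/2.182) = 0.4323 → 43.23%.

43.2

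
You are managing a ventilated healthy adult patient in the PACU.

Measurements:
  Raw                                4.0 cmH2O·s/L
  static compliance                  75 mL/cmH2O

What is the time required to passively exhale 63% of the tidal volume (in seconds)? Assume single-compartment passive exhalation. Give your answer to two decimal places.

0.30

τ = R × C = 4.0 × 75 mL/cmH2O = 4.0 × 0.075 L/cmH2O = 0.3 s.
Exhaled fraction f = 1 − e^(−t/τ) → t = −τ·ln(1 − f) = −0.3·ln(0.37) = 0.2983 s.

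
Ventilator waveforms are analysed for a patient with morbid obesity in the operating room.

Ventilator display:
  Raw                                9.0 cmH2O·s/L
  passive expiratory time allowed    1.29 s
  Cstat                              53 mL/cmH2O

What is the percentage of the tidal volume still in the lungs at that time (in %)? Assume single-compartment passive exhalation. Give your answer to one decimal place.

τ = R × C = 9.0 × 53 mL/cmH2O = 9.0 × 0.053 L/cmH2O = 0.477 s.
Passive exhalation: V(t)/V₀ = e^(−t/τ) = e^(−1.29/0.477) = 0.06691.
Fraction remaining = 0.06691 → 6.691%.

6.7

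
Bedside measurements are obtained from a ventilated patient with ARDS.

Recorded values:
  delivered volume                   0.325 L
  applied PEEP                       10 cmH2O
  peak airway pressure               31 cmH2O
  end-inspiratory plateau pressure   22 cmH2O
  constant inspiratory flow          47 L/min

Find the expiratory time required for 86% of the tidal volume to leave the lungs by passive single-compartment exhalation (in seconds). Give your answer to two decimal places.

Flow: 47 L/min ÷ 60 = 0.7833 L/s.
R = (PIP − Pplat)/V̇ = (31 − 22) / 0.7833 = 9.0/0.7833 = 11.49 cmH2O·s/L.
C = Vt/(Pplat − PEEP) = 325.0 / (22 − 10) = 325.0/12.0 = 27.083 mL/cmH2O.
τ = R × C = 11.49 × 0.02708 L/cmH2O = 0.3111 s.
t = −τ·ln(1 − 0.86) = −0.3111·ln(0.14) = 0.6117 s.

0.61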